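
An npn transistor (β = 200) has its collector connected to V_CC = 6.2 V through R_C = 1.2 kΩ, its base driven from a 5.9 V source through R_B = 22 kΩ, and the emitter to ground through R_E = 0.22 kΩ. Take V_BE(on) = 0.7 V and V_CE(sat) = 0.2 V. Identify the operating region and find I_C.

saturation; I_C ≈ 4.2 mA

Assume active: I_B = (5.9 − 0.7)/(22 + 201×0.22) = 0.0785 mA, I_C = β·I_B = 15.7 mA.
Then V_CE = 6.2 − 15.7×1.2 − 15.8×0.22 = -16.1 V < 0.2 V — the active assumption fails.
Re-solve with V_CE = 0.2 V. KCL at the emitter: V_E/R_E = (V_BB−0.7−V_E)/R_B + (V_CC−0.2−V_E)/R_C, giving V_E = 0.965 V.
I_C = (V_CC − 0.2 − V_E)/R_C = (6 − 0.965)/1.2 = 4.2 mA.
Check: I_B = (5.2 − 0.965)/22 = 0.192 mA, and β·I_B = 38.5 mA > I_C, confirming saturation.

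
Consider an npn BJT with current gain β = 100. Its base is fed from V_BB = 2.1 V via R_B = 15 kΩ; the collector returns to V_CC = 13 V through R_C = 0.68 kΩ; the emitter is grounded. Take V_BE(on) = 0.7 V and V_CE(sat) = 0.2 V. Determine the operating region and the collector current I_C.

active; I_C ≈ 9.3 mA

Assume active. Base-emitter loop: I_B = (V_BB − V_BE)/R_B = (2.1 − 0.7)/15 = 0.0933 mA.
I_C = β·I_B = 100×0.0933 = 9.33 mA.
V_CE = V_CC − I_C·R_C = 13 − 9.33×0.68 = 6.65 V > V_CE(sat), so the active-region assumption holds.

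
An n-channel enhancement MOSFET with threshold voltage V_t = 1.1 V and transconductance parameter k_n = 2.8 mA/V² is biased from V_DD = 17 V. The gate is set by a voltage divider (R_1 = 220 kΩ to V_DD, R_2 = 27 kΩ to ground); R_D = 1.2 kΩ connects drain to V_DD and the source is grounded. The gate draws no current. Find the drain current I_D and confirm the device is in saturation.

I_D ≈ 0.81 mA

V_G = V_DD·R_2/(R_1+R_2) = 17×27/247 = 1.86 V. With the source grounded, V_GS = V_G = 1.86 V.
Assume saturation: I_D = (k_n/2)(V_GS − V_t)² = (2.8/2)×(1.86 − 1.1)² = 1.4×0.758² = 0.805 mA.
V_DS = V_DD − I_D·R_D = 17 − 0.805×1.2 = 16 V.
Saturation requires V_DS ≥ V_GS − V_t = 0.758 V; 16 ≥ 0.758 ✓.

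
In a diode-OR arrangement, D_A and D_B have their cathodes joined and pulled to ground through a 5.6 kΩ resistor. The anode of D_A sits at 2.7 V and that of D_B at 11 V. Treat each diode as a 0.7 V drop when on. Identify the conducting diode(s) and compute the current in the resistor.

Only D_B conducts; I_R ≈ 1.8 mA

Assume both conduct. Then node N would need to be at both 2.7−0.7 = 2 V and 11−0.7 = 10.3 V, which is impossible.
Assume only D_B conducts: V_N = 11 − 0.7 = 10.3 V, so I_R = 10.3/5.6 = 1.84 mA.
Check D_A: its anode-to-cathode voltage is 2.7 − 10.3 = -7.6 V < 0.7 V, so it is off. The assumption is consistent.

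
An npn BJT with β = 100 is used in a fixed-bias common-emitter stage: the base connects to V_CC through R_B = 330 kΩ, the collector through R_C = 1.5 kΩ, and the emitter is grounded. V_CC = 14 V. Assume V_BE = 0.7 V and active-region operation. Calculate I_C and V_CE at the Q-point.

I_C ≈ 4 mA, V_CE ≈ 8 V

Base loop: V_CC = I_B·R_B + V_BE, so I_B = (14 − 0.7)/330 kΩ = 0.0403 mA.
In the active region I_C = β·I_B = 100 × 0.0403 = 4.03 mA.
Collector loop: V_CE = V_CC − I_C·R_C = 14 − 4.03×1.5 = 7.95 V.
Since V_CE = 7.95 V > V_CE(sat) ≈ 0.2 V, the transistor is in the active region as assumed.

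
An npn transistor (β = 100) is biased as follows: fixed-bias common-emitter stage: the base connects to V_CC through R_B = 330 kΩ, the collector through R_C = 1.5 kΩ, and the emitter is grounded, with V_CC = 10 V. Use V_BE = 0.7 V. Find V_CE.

Base loop: V_CC = I_B·R_B + V_BE, so I_B = (10 − 0.7)/330 kΩ = 0.0282 mA.
In the active region I_C = β·I_B = 100 × 0.0282 = 2.82 mA.
Collector loop: V_CE = V_CC − I_C·R_C = 10 − 2.82×1.5 = 5.77 V.
Since V_CE = 5.77 V > V_CE(sat) ≈ 0.2 V, the transistor is in the active region as assumed.

V_CE ≈ 5.8 V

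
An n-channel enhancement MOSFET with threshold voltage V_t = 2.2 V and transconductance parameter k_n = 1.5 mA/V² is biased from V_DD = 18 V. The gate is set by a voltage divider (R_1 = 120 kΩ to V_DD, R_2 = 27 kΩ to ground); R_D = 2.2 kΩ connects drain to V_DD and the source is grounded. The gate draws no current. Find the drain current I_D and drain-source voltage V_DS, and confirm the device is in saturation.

V_G = V_DD·R_2/(R_1+R_2) = 18×27/147 = 3.31 V. With the source grounded, V_GS = V_G = 3.31 V.
Assume saturation: I_D = (k_n/2)(V_GS − V_t)² = (1.5/2)×(3.31 − 2.2)² = 0.75×1.11² = 0.918 mA.
V_DS = V_DD − I_D·R_D = 18 − 0.918×2.2 = 16 V.
Saturation requires V_DS ≥ V_GS − V_t = 1.11 V; 16 ≥ 1.11 ✓.

I_D ≈ 0.92 mA, V_DS ≈ 16 V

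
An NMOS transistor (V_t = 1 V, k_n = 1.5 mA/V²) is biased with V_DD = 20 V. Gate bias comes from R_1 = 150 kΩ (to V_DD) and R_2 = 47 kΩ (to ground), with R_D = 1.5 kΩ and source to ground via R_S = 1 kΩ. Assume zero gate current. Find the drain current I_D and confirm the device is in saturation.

V_G = V_DD·R_2/(R_1+R_2) = 20×47/197 = 4.77 V.
Assume saturation: I_D = (k_n/2)(V_GS − V_t)² with V_GS = V_G − I_D·R_S = 4.77 − 1·I_D.
Substituting gives 0.75·I_D² − 6.66·I_D + 10.7 = 0, with roots I_D = 2.1 or 6.78 mA.
The root I_D = 6.78 mA gives V_GS = -2.01 V ≤ V_t, so take I_D = 2.1 mA.
Then V_GS = 2.67 V and V_DS = V_DD − I_D(R_D+R_S) = 20 − 2.1×2.5 = 14.8 V.
Saturation requires V_DS ≥ V_GS − V_t = 1.67 V; 14.8 ≥ 1.67 ✓.

I_D ≈ 2.1 mA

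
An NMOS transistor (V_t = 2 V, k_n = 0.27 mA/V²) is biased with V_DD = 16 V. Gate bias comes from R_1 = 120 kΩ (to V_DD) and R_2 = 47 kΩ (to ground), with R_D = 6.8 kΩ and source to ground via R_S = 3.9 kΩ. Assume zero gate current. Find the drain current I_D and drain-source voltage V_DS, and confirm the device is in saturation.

I_D ≈ 0.28 mA, V_DS ≈ 13 V

V_G = V_DD·R_2/(R_1+R_2) = 16×47/167 = 4.5 V.
Assume saturation: I_D = (k_n/2)(V_GS − V_t)² with V_GS = V_G − I_D·R_S = 4.5 − 3.9·I_D.
Substituting gives 2.05·I_D² − 3.64·I_D + 0.846 = 0, with roots I_D = 0.275 or 1.5 mA.
The root I_D = 1.5 mA gives V_GS = -1.33 V ≤ V_t, so take I_D = 0.275 mA.
Then V_GS = 3.43 V and V_DS = V_DD − I_D(R_D+R_S) = 16 − 0.275×10.7 = 13.1 V.
Saturation requires V_DS ≥ V_GS − V_t = 1.43 V; 13.1 ≥ 1.43 ✓.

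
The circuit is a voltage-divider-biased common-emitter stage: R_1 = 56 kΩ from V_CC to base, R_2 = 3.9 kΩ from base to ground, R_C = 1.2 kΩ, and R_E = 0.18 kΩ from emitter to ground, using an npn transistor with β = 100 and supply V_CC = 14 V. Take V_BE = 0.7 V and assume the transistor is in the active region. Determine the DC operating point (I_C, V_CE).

Thevenize the base divider: V_Th = V_CC·R_2/(R_1+R_2) = 14×3.9/59.9 = 0.912 V, R_Th = R_1‖R_2 = 3.65 kΩ.
Base-emitter loop: V_Th = I_B·R_Th + V_BE + (β+1)I_B·R_E, so I_B = (0.912 − 0.7) / (3.65 + 101×0.18) = 0.00969 mA.
I_C = β·I_B = 100×0.00969 = 0.969 mA, and I_E = (β+1)I_B = 0.979 mA.
V_CE = V_CC − I_C·R_C − I_E·R_E = 14 − 0.969×1.2 − 0.979×0.18 = 12.7 V.
V_CE = 12.7 V > 0.2 V confirms active-region operation.

I_C ≈ 0.97 mA, V_CE ≈ 13 V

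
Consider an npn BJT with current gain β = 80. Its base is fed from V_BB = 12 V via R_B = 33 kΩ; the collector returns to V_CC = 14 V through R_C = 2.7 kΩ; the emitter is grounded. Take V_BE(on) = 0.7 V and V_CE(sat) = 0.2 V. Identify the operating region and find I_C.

Assume active: I_B = (12 − 0.7)/33 = 0.342 mA, giving I_C = β·I_B = 27.4 mA.
But then V_CE = 14 − 27.4×2.7 = -60 V < V_CE(sat) = 0.2 V — impossible in the active region.
So the transistor is saturated. With V_CE = 0.2 V, I_C = (V_CC − 0.2)/R_C = 13.8/2.7 = 5.11 mA.
Check: β·I_B = 27.4 mA > I_C = 5.11 mA, confirming saturation.

saturation; I_C ≈ 5.1 mA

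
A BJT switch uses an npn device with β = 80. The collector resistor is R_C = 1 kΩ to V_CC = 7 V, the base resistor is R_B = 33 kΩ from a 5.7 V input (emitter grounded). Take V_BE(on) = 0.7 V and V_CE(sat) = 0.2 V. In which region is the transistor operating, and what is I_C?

saturation; I_C ≈ 6.8 mA

Assume active: I_B = (5.7 − 0.7)/33 = 0.152 mA, giving I_C = β·I_B = 12.1 mA.
But then V_CE = 7 − 12.1×1 = -5.12 V < V_CE(sat) = 0.2 V — impossible in the active region.
So the transistor is saturated. With V_CE = 0.2 V, I_C = (V_CC − 0.2)/R_C = 6.8/1 = 6.8 mA.
Check: β·I_B = 12.1 mA > I_C = 6.8 mA, confirming saturation.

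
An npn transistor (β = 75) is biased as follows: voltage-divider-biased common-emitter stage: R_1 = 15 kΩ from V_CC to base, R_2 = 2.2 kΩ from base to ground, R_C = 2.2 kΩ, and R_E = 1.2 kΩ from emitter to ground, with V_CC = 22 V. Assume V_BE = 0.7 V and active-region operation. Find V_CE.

V_CE ≈ 16 V

Thevenize the base divider: V_Th = V_CC·R_2/(R_1+R_2) = 22×2.2/17.2 = 2.81 V, R_Th = R_1‖R_2 = 1.92 kΩ.
Base-emitter loop: V_Th = I_B·R_Th + V_BE + (β+1)I_B·R_E, so I_B = (2.81 − 0.7) / (1.92 + 76×1.2) = 0.0227 mA.
I_C = β·I_B = 75×0.0227 = 1.7 mA, and I_E = (β+1)I_B = 1.73 mA.
V_CE = V_CC − I_C·R_C − I_E·R_E = 22 − 1.7×2.2 − 1.73×1.2 = 16.2 V.
V_CE = 16.2 V > 0.2 V confirms active-region operation.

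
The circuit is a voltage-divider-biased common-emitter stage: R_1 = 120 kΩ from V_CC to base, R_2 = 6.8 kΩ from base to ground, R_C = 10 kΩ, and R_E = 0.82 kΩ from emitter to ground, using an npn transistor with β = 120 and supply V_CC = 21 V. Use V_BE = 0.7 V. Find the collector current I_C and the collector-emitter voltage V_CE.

I_C ≈ 0.48 mA, V_CE ≈ 16 V

Thevenize the base divider: V_Th = V_CC·R_2/(R_1+R_2) = 21×6.8/127 = 1.13 V, R_Th = R_1‖R_2 = 6.44 kΩ.
Base-emitter loop: V_Th = I_B·R_Th + V_BE + (β+1)I_B·R_E, so I_B = (1.13 − 0.7) / (6.44 + 121×0.82) = 0.00403 mA.
I_C = β·I_B = 120×0.00403 = 0.484 mA, and I_E = (β+1)I_B = 0.488 mA.
V_CE = V_CC − I_C·R_C − I_E·R_E = 21 − 0.484×10 − 0.488×0.82 = 15.8 V.
V_CE = 15.8 V > 0.2 V confirms active-region operation.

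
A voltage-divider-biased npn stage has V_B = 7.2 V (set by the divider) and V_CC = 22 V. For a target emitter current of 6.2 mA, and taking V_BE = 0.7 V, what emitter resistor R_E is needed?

R_E ≈ 1 kΩ

V_E = V_B − V_BE = 7.2 − 0.7 = 6.5 V.
R_E = V_E / I_E = 6.5 / 6.2 = 1.05 kΩ.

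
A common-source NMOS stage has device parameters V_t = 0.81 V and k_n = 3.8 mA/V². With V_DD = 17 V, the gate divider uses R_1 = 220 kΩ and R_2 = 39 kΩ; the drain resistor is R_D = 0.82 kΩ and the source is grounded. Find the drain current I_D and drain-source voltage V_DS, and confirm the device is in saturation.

V_G = V_DD·R_2/(R_1+R_2) = 17×39/259 = 2.56 V. With the source grounded, V_GS = V_G = 2.56 V.
Assume saturation: I_D = (k_n/2)(V_GS − V_t)² = (3.8/2)×(2.56 − 0.81)² = 1.9×1.75² = 5.82 mA.
V_DS = V_DD − I_D·R_D = 17 − 5.82×0.82 = 12.2 V.
Saturation requires V_DS ≥ V_GS − V_t = 1.75 V; 12.2 ≥ 1.75 ✓.

I_D ≈ 5.8 mA, V_DS ≈ 12 V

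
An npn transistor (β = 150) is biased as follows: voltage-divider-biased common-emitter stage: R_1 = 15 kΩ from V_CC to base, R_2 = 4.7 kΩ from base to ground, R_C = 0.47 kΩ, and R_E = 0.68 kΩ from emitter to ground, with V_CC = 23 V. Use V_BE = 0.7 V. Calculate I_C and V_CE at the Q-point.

I_C ≈ 6.8 mA, V_CE ≈ 15 V

Thevenize the base divider: V_Th = V_CC·R_2/(R_1+R_2) = 23×4.7/19.7 = 5.49 V, R_Th = R_1‖R_2 = 3.58 kΩ.
Base-emitter loop: V_Th = I_B·R_Th + V_BE + (β+1)I_B·R_E, so I_B = (5.49 − 0.7) / (3.58 + 151×0.68) = 0.0451 mA.
I_C = β·I_B = 150×0.0451 = 6.76 mA, and I_E = (β+1)I_B = 6.8 mA.
V_CE = V_CC − I_C·R_C − I_E·R_E = 23 − 6.76×0.47 − 6.8×0.68 = 15.2 V.
V_CE = 15.2 V > 0.2 V confirms active-region operation.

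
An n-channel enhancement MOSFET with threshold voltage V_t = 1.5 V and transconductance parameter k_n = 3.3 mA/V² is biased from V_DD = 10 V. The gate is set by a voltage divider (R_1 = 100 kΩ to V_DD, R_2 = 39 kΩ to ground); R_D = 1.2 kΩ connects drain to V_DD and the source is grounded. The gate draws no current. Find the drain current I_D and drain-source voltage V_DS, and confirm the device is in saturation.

I_D ≈ 2.8 mA, V_DS ≈ 6.6 V

V_G = V_DD·R_2/(R_1+R_2) = 10×39/139 = 2.81 V. With the source grounded, V_GS = V_G = 2.81 V.
Assume saturation: I_D = (k_n/2)(V_GS − V_t)² = (3.3/2)×(2.81 − 1.5)² = 1.65×1.31² = 2.81 mA.
V_DS = V_DD − I_D·R_D = 10 − 2.81×1.2 = 6.62 V.
Saturation requires V_DS ≥ V_GS − V_t = 1.31 V; 6.62 ≥ 1.31 ✓.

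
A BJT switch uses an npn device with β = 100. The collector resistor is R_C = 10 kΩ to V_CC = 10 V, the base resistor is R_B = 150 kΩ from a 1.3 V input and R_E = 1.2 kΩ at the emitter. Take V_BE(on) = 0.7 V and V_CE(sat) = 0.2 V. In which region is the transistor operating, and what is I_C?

active; I_C ≈ 0.22 mA

Assume active. Base-emitter loop: I_B = (V_BB − V_BE)/(R_B + (β+1)R_E) = (1.3 − 0.7)/(150 + 101×1.2) = 0.00221 mA.
I_C = β·I_B = 100×0.00221 = 0.221 mA.
V_CE = V_CC − I_C·R_C − I_E·R_E = 10 − 0.221×10 − 0.223×1.2 = 7.52 V > V_CE(sat), so the active-region assumption holds.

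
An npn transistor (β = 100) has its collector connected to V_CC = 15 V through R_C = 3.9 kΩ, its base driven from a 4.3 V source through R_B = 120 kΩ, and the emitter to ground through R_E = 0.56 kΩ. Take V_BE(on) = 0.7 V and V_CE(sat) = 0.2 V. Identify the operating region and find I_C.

active; I_C ≈ 2 mA

Assume active. Base-emitter loop: I_B = (V_BB − V_BE)/(R_B + (β+1)R_E) = (4.3 − 0.7)/(120 + 101×0.56) = 0.0204 mA.
I_C = β·I_B = 100×0.0204 = 2.04 mA.
V_CE = V_CC − I_C·R_C − I_E·R_E = 15 − 2.04×3.9 − 2.06×0.56 = 5.89 V > V_CE(sat), so the active-region assumption holds.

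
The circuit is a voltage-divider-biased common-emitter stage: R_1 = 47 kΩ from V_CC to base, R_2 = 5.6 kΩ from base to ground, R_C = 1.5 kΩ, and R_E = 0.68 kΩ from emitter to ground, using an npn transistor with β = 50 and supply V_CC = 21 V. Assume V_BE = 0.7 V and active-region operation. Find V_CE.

Thevenize the base divider: V_Th = V_CC·R_2/(R_1+R_2) = 21×5.6/52.6 = 2.24 V, R_Th = R_1‖R_2 = 5 kΩ.
Base-emitter loop: V_Th = I_B·R_Th + V_BE + (β+1)I_B·R_E, so I_B = (2.24 − 0.7) / (5 + 51×0.68) = 0.0387 mA.
I_C = β·I_B = 50×0.0387 = 1.93 mA, and I_E = (β+1)I_B = 1.97 mA.
V_CE = V_CC − I_C·R_C − I_E·R_E = 21 − 1.93×1.5 − 1.97×0.68 = 16.8 V.
V_CE = 16.8 V > 0.2 V confirms active-region operation.

V_CE ≈ 17 V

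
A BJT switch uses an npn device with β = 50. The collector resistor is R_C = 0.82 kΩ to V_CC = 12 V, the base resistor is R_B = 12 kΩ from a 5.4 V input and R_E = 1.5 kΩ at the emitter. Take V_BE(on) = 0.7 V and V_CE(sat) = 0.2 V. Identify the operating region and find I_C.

active; I_C ≈ 2.7 mA

Assume active. Base-emitter loop: I_B = (V_BB − V_BE)/(R_B + (β+1)R_E) = (5.4 − 0.7)/(12 + 51×1.5) = 0.0531 mA.
I_C = β·I_B = 50×0.0531 = 2.66 mA.
V_CE = V_CC − I_C·R_C − I_E·R_E = 12 − 2.66×0.82 − 2.71×1.5 = 5.76 V > V_CE(sat), so the active-region assumption holds.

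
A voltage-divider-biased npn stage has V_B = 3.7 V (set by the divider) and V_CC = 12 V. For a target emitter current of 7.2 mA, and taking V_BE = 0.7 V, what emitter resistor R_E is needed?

R_E ≈ 0.42 kΩ

V_E = V_B − V_BE = 3.7 − 0.7 = 3 V.
R_E = V_E / I_E = 3 / 7.2 = 0.417 kΩ.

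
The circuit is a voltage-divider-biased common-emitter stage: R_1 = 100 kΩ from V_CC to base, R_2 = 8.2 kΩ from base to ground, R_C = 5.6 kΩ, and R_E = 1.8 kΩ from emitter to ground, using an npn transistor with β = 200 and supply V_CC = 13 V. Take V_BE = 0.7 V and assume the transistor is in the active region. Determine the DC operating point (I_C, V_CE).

Thevenize the base divider: V_Th = V_CC·R_2/(R_1+R_2) = 13×8.2/108 = 0.985 V, R_Th = R_1‖R_2 = 7.58 kΩ.
Base-emitter loop: V_Th = I_B·R_Th + V_BE + (β+1)I_B·R_E, so I_B = (0.985 − 0.7) / (7.58 + 201×1.8) = 0.000772 mA.
I_C = β·I_B = 200×0.000772 = 0.154 mA, and I_E = (β+1)I_B = 0.155 mA.
V_CE = V_CC − I_C·R_C − I_E·R_E = 13 − 0.154×5.6 − 0.155×1.8 = 11.9 V.
V_CE = 11.9 V > 0.2 V confirms active-region operation.

I_C ≈ 0.15 mA, V_CE ≈ 12 V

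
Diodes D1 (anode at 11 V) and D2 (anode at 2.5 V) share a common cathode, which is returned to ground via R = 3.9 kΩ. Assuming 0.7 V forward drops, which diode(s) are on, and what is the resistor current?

Assume both conduct. Then node N would need to be at both 11−0.7 = 10.3 V and 2.5−0.7 = 1.8 V, which is impossible.
Assume only D1 conducts: V_N = 11 − 0.7 = 10.3 V, so I_R = 10.3/3.9 = 2.64 mA.
Check D2: its anode-to-cathode voltage is 2.5 − 10.3 = -7.8 V < 0.7 V, so it is off. The assumption is consistent.

Only D1 conducts; I_R ≈ 2.6 mA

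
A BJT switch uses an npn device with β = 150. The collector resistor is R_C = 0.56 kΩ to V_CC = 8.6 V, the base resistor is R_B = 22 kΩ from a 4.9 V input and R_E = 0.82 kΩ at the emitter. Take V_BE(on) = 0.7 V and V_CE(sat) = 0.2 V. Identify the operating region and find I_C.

Assume active. Base-emitter loop: I_B = (V_BB − V_BE)/(R_B + (β+1)R_E) = (4.9 − 0.7)/(22 + 151×0.82) = 0.0288 mA.
I_C = β·I_B = 150×0.0288 = 4.32 mA.
V_CE = V_CC − I_C·R_C − I_E·R_E = 8.6 − 4.32×0.56 − 4.35×0.82 = 2.61 V > V_CE(sat), so the active-region assumption holds.

active; I_C ≈ 4.3 mA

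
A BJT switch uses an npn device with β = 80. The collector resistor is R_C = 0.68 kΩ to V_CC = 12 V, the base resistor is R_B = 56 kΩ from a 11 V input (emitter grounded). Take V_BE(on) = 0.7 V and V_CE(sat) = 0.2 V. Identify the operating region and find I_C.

active; I_C ≈ 15 mA

Assume active. Base-emitter loop: I_B = (V_BB − V_BE)/R_B = (11 − 0.7)/56 = 0.184 mA.
I_C = β·I_B = 80×0.184 = 14.7 mA.
V_CE = V_CC − I_C·R_C = 12 − 14.7×0.68 = 1.99 V > V_CE(sat), so the active-region assumption holds.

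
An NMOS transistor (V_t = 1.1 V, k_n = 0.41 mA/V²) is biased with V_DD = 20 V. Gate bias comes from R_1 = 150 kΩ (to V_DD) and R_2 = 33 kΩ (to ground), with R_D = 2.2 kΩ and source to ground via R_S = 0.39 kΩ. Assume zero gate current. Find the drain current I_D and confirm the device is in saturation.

I_D ≈ 0.94 mA

V_G = V_DD·R_2/(R_1+R_2) = 20×33/183 = 3.61 V.
Assume saturation: I_D = (k_n/2)(V_GS − V_t)² with V_GS = V_G − I_D·R_S = 3.61 − 0.39·I_D.
Substituting gives 0.0312·I_D² − 1.4·I_D + 1.29 = 0, with roots I_D = 0.939 or 44 mA.
The root I_D = 44 mA gives V_GS = -13.5 V ≤ V_t, so take I_D = 0.939 mA.
Then V_GS = 3.24 V and V_DS = V_DD − I_D(R_D+R_S) = 20 − 0.939×2.59 = 17.6 V.
Saturation requires V_DS ≥ V_GS − V_t = 2.14 V; 17.6 ≥ 2.14 ✓.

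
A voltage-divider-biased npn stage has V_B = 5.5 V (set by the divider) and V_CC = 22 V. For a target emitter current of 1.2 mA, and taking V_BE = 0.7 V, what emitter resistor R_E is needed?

V_E = V_B − V_BE = 5.5 − 0.7 = 4.8 V.
R_E = V_E / I_E = 4.8 / 1.2 = 4 kΩ.

R_E ≈ 4 kΩ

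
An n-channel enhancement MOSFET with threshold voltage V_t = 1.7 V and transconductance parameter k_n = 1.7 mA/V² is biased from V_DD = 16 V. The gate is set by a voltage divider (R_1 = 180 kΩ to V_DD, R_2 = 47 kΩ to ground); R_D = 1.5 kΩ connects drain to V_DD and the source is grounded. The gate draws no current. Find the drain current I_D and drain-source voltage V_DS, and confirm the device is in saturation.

V_G = V_DD·R_2/(R_1+R_2) = 16×47/227 = 3.31 V. With the source grounded, V_GS = V_G = 3.31 V.
Assume saturation: I_D = (k_n/2)(V_GS − V_t)² = (1.7/2)×(3.31 − 1.7)² = 0.85×1.61² = 2.21 mA.
V_DS = V_DD − I_D·R_D = 16 − 2.21×1.5 = 12.7 V.
Saturation requires V_DS ≥ V_GS − V_t = 1.61 V; 12.7 ≥ 1.61 ✓.

I_D ≈ 2.2 mA, V_DS ≈ 13 V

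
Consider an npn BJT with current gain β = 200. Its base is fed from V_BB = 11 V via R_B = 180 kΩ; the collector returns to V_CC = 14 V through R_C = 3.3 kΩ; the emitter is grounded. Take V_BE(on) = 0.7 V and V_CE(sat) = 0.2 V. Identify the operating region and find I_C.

Assume active: I_B = (11 − 0.7)/180 = 0.0572 mA, giving I_C = β·I_B = 11.4 mA.
But then V_CE = 14 − 11.4×3.3 = -23.8 V < V_CE(sat) = 0.2 V — impossible in the active region.
So the transistor is saturated. With V_CE = 0.2 V, I_C = (V_CC − 0.2)/R_C = 13.8/3.3 = 4.18 mA.
Check: β·I_B = 11.4 mA > I_C = 4.18 mA, confirming saturation.

saturation; I_C ≈ 4.2 mA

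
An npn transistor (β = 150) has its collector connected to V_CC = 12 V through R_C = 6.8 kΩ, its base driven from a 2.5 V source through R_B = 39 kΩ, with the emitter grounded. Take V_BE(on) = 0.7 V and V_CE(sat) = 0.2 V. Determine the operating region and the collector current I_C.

saturation; I_C ≈ 1.7 mA

Assume active: I_B = (2.5 − 0.7)/39 = 0.0462 mA, giving I_C = β·I_B = 6.92 mA.
But then V_CE = 12 − 6.92×6.8 = -35.1 V < V_CE(sat) = 0.2 V — impossible in the active region.
So the transistor is saturated. With V_CE = 0.2 V, I_C = (V_CC − 0.2)/R_C = 11.8/6.8 = 1.74 mA.
Check: β·I_B = 6.92 mA > I_C = 1.74 mA, confirming saturation.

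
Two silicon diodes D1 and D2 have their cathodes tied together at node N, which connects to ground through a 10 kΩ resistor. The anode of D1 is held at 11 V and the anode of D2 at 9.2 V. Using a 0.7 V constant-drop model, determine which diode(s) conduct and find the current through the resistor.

Only D1 conducts; I_R ≈ 1 mA

Assume both conduct. Then node N would need to be at both 11−0.7 = 10.3 V and 9.2−0.7 = 8.5 V, which is impossible.
Assume only D1 conducts: V_N = 11 − 0.7 = 10.3 V, so I_R = 10.3/10 = 1.03 mA.
Check D2: its anode-to-cathode voltage is 9.2 − 10.3 = -1.1 V < 0.7 V, so it is off. The assumption is consistent.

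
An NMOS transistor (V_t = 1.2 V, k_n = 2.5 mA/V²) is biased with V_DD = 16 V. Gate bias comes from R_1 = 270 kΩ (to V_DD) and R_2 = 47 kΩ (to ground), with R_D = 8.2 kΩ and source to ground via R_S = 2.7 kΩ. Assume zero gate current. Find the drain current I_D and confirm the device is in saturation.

V_G = V_DD·R_2/(R_1+R_2) = 16×47/317 = 2.37 V.
Assume saturation: I_D = (k_n/2)(V_GS − V_t)² with V_GS = V_G − I_D·R_S = 2.37 − 2.7·I_D.
Substituting gives 9.11·I_D² − 8.91·I_D + 1.72 = 0, with roots I_D = 0.264 or 0.714 mA.
The root I_D = 0.714 mA gives V_GS = 0.444 V ≤ V_t, so take I_D = 0.264 mA.
Then V_GS = 1.66 V and V_DS = V_DD − I_D(R_D+R_S) = 16 − 0.264×10.9 = 13.1 V.
Saturation requires V_DS ≥ V_GS − V_t = 0.46 V; 13.1 ≥ 0.46 ✓.

I_D ≈ 0.26 mA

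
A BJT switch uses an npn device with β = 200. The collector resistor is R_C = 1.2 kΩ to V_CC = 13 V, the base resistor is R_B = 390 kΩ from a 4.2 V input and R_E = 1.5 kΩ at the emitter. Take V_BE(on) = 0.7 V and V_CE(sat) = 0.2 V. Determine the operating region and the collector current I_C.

active; I_C ≈ 1 mA

Assume active. Base-emitter loop: I_B = (V_BB − V_BE)/(R_B + (β+1)R_E) = (4.2 − 0.7)/(390 + 201×1.5) = 0.00506 mA.
I_C = β·I_B = 200×0.00506 = 1.01 mA.
V_CE = V_CC − I_C·R_C − I_E·R_E = 13 − 1.01×1.2 − 1.02×1.5 = 10.3 V > V_CE(sat), so the active-region assumption holds.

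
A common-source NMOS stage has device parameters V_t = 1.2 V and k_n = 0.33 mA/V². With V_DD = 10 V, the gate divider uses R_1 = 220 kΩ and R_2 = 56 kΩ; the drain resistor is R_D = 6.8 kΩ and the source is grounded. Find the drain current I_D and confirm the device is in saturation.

V_G = V_DD·R_2/(R_1+R_2) = 10×56/276 = 2.03 V. With the source grounded, V_GS = V_G = 2.03 V.
Assume saturation: I_D = (k_n/2)(V_GS − V_t)² = (0.33/2)×(2.03 − 1.2)² = 0.165×0.829² = 0.113 mA.
V_DS = V_DD − I_D·R_D = 10 − 0.113×6.8 = 9.23 V.
Saturation requires V_DS ≥ V_GS − V_t = 0.829 V; 9.23 ≥ 0.829 ✓.

I_D ≈ 0.11 mA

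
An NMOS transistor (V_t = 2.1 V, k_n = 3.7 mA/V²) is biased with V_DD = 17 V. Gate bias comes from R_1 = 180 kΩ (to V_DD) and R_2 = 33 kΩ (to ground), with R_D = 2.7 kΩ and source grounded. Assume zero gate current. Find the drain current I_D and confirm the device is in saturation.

V_G = V_DD·R_2/(R_1+R_2) = 17×33/213 = 2.63 V. With the source grounded, V_GS = V_G = 2.63 V.
Assume saturation: I_D = (k_n/2)(V_GS − V_t)² = (3.7/2)×(2.63 − 2.1)² = 1.85×0.534² = 0.527 mA.
V_DS = V_DD − I_D·R_D = 17 − 0.527×2.7 = 15.6 V.
Saturation requires V_DS ≥ V_GS − V_t = 0.534 V; 15.6 ≥ 0.534 ✓.

I_D ≈ 0.53 mA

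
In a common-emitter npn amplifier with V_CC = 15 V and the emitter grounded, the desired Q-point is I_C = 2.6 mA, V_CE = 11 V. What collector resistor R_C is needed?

R_C ≈ 1.5 kΩ

Collector loop: V_CC = I_C·R_C + V_CE.
R_C = (V_CC − V_CE)/I_C = (15 − 11)/2.6 = 1.54 kΩ.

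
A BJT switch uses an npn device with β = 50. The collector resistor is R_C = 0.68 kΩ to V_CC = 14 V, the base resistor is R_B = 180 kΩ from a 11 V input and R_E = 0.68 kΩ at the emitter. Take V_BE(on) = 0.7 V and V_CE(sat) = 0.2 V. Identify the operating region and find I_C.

Assume active. Base-emitter loop: I_B = (V_BB − V_BE)/(R_B + (β+1)R_E) = (11 − 0.7)/(180 + 51×0.68) = 0.048 mA.
I_C = β·I_B = 50×0.048 = 2.4 mA.
V_CE = V_CC − I_C·R_C − I_E·R_E = 14 − 2.4×0.68 − 2.45×0.68 = 10.7 V > V_CE(sat), so the active-region assumption holds.

active; I_C ≈ 2.4 mA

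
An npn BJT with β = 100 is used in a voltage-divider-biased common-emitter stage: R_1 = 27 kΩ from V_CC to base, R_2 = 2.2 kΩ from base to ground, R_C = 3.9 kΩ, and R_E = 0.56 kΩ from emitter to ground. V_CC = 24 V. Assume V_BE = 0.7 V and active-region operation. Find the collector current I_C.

I_C ≈ 1.9 mA

Thevenize the base divider: V_Th = V_CC·R_2/(R_1+R_2) = 24×2.2/29.2 = 1.81 V, R_Th = R_1‖R_2 = 2.03 kΩ.
Base-emitter loop: V_Th = I_B·R_Th + V_BE + (β+1)I_B·R_E, so I_B = (1.81 − 0.7) / (2.03 + 101×0.56) = 0.0189 mA.
I_C = β·I_B = 100×0.0189 = 1.89 mA, and I_E = (β+1)I_B = 1.91 mA.
V_CE = V_CC − I_C·R_C − I_E·R_E = 24 − 1.89×3.9 − 1.91×0.56 = 15.6 V.
V_CE = 15.6 V > 0.2 V confirms active-region operation.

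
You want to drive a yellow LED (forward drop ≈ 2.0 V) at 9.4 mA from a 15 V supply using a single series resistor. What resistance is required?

R ≈ 1.4 kΩ

The resistor drops V_S − V_D = 15 − 2.0 = 13 V at 9.4 mA.
R = 13 V / 9.4 mA = 1.38 kΩ.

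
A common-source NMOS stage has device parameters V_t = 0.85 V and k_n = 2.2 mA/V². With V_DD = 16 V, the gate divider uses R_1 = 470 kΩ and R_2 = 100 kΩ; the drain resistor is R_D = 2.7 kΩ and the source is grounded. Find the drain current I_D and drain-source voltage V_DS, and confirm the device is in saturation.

V_G = V_DD·R_2/(R_1+R_2) = 16×100/570 = 2.81 V. With the source grounded, V_GS = V_G = 2.81 V.
Assume saturation: I_D = (k_n/2)(V_GS − V_t)² = (2.2/2)×(2.81 − 0.85)² = 1.1×1.96² = 4.21 mA.
V_DS = V_DD − I_D·R_D = 16 − 4.21×2.7 = 4.63 V.
Saturation requires V_DS ≥ V_GS − V_t = 1.96 V; 4.63 ≥ 1.96 ✓.

I_D ≈ 4.2 mA, V_DS ≈ 4.6 V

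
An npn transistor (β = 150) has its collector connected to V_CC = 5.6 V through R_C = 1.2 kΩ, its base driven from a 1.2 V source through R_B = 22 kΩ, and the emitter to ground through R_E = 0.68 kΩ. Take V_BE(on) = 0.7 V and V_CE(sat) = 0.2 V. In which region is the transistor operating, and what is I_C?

active; I_C ≈ 0.6 mA

Assume active. Base-emitter loop: I_B = (V_BB − V_BE)/(R_B + (β+1)R_E) = (1.2 − 0.7)/(22 + 151×0.68) = 0.00401 mA.
I_C = β·I_B = 150×0.00401 = 0.602 mA.
V_CE = V_CC − I_C·R_C − I_E·R_E = 5.6 − 0.602×1.2 − 0.606×0.68 = 4.47 V > V_CE(sat), so the active-region assumption holds.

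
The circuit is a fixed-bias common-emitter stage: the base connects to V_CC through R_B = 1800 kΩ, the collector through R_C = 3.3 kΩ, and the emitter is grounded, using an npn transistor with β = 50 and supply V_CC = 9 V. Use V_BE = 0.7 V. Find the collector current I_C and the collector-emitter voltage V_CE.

I_C ≈ 0.23 mA, V_CE ≈ 8.2 V

Base loop: V_CC = I_B·R_B + V_BE, so I_B = (9 − 0.7)/1800 kΩ = 0.00461 mA.
In the active region I_C = β·I_B = 50 × 0.00461 = 0.231 mA.
Collector loop: V_CE = V_CC − I_C·R_C = 9 − 0.231×3.3 = 8.24 V.
Since V_CE = 8.24 V > V_CE(sat) ≈ 0.2 V, the transistor is in the active region as assumed.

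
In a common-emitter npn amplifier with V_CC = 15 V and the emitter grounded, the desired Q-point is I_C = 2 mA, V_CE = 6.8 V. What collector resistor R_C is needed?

R_C ≈ 4.1 kΩ

Collector loop: V_CC = I_C·R_C + V_CE.
R_C = (V_CC − V_CE)/I_C = (15 − 6.8)/2 = 4.1 kΩ.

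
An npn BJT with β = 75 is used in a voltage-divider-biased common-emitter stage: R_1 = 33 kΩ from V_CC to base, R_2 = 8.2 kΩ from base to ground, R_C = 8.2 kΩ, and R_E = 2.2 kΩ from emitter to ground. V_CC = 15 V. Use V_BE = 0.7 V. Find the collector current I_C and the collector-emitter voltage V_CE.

I_C ≈ 0.99 mA, V_CE ≈ 4.7 V

Thevenize the base divider: V_Th = V_CC·R_2/(R_1+R_2) = 15×8.2/41.2 = 2.99 V, R_Th = R_1‖R_2 = 6.57 kΩ.
Base-emitter loop: V_Th = I_B·R_Th + V_BE + (β+1)I_B·R_E, so I_B = (2.99 − 0.7) / (6.57 + 76×2.2) = 0.0132 mA.
I_C = β·I_B = 75×0.0132 = 0.986 mA, and I_E = (β+1)I_B = 1 mA.
V_CE = V_CC − I_C·R_C − I_E·R_E = 15 − 0.986×8.2 − 1×2.2 = 4.71 V.
V_CE = 4.71 V > 0.2 V confirms active-region operation.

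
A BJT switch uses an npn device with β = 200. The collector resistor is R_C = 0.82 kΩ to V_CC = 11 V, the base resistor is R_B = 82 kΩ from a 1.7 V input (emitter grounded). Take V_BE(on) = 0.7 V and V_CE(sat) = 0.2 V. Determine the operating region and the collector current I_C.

active; I_C ≈ 2.4 mA

Assume active. Base-emitter loop: I_B = (V_BB − V_BE)/R_B = (1.7 − 0.7)/82 = 0.0122 mA.
I_C = β·I_B = 200×0.0122 = 2.44 mA.
V_CE = V_CC − I_C·R_C = 11 − 2.44×0.82 = 9 V > V_CE(sat), so the active-region assumption holds.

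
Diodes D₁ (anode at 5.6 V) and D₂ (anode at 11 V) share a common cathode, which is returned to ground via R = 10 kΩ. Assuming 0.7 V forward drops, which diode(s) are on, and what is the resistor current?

Only D₂ conducts; I_R ≈ 1 mA

Assume both conduct. Then node N would need to be at both 5.6−0.7 = 4.9 V and 11−0.7 = 10.3 V, which is impossible.
Assume only D₂ conducts: V_N = 11 − 0.7 = 10.3 V, so I_R = 10.3/10 = 1.03 mA.
Check D₁: its anode-to-cathode voltage is 5.6 − 10.3 = -4.7 V < 0.7 V, so it is off. The assumption is consistent.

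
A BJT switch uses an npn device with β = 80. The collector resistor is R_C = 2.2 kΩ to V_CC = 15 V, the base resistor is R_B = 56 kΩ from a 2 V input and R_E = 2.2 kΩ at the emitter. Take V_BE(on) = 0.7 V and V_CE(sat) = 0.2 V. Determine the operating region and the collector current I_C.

Assume active. Base-emitter loop: I_B = (V_BB − V_BE)/(R_B + (β+1)R_E) = (2 − 0.7)/(56 + 81×2.2) = 0.00555 mA.
I_C = β·I_B = 80×0.00555 = 0.444 mA.
V_CE = V_CC − I_C·R_C − I_E·R_E = 15 − 0.444×2.2 − 0.45×2.2 = 13 V > V_CE(sat), so the active-region assumption holds.

active; I_C ≈ 0.44 mA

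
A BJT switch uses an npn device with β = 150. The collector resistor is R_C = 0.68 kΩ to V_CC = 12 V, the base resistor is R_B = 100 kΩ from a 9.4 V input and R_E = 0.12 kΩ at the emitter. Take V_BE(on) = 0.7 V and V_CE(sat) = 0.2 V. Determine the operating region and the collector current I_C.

Assume active. Base-emitter loop: I_B = (V_BB − V_BE)/(R_B + (β+1)R_E) = (9.4 − 0.7)/(100 + 151×0.12) = 0.0737 mA.
I_C = β·I_B = 150×0.0737 = 11 mA.
V_CE = V_CC − I_C·R_C − I_E·R_E = 12 − 11×0.68 − 11.1×0.12 = 3.15 V > V_CE(sat), so the active-region assumption holds.

active; I_C ≈ 11 mA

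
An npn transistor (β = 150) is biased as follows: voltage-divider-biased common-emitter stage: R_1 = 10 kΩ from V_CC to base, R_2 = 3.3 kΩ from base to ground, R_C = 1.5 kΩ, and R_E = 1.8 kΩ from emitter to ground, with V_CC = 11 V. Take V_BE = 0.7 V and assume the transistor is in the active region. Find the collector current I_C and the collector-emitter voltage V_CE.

I_C ≈ 1.1 mA, V_CE ≈ 7.3 V

Thevenize the base divider: V_Th = V_CC·R_2/(R_1+R_2) = 11×3.3/13.3 = 2.73 V, R_Th = R_1‖R_2 = 2.48 kΩ.
Base-emitter loop: V_Th = I_B·R_Th + V_BE + (β+1)I_B·R_E, so I_B = (2.73 − 0.7) / (2.48 + 151×1.8) = 0.0074 mA.
I_C = β·I_B = 150×0.0074 = 1.11 mA, and I_E = (β+1)I_B = 1.12 mA.
V_CE = V_CC − I_C·R_C − I_E·R_E = 11 − 1.11×1.5 − 1.12×1.8 = 7.32 V.
V_CE = 7.32 V > 0.2 V confirms active-region operation.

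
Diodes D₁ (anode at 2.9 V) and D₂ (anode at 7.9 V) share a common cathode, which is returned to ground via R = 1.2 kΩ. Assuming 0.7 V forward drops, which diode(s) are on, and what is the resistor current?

Assume both conduct. Then node N would need to be at both 2.9−0.7 = 2.2 V and 7.9−0.7 = 7.2 V, which is impossible.
Assume only D₂ conducts: V_N = 7.9 − 0.7 = 7.2 V, so I_R = 7.2/1.2 = 6 mA.
Check D₁: its anode-to-cathode voltage is 2.9 − 7.2 = -4.3 V < 0.7 V, so it is off. The assumption is consistent.

Only D₂ conducts; I_R ≈ 6 mA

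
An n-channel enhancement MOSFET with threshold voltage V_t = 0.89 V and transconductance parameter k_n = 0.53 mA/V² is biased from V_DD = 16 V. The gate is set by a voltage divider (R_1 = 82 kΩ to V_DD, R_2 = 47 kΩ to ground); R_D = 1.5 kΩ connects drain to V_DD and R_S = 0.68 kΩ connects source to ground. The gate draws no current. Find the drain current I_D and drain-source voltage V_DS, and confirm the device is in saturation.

I_D ≈ 2.6 mA, V_DS ≈ 10 V

V_G = V_DD·R_2/(R_1+R_2) = 16×47/129 = 5.83 V.
Assume saturation: I_D = (k_n/2)(V_GS − V_t)² with V_GS = V_G − I_D·R_S = 5.83 − 0.68·I_D.
Substituting gives 0.123·I_D² − 2.78·I_D + 6.47 = 0, with roots I_D = 2.63 or 20.1 mA.
The root I_D = 20.1 mA gives V_GS = -7.81 V ≤ V_t, so take I_D = 2.63 mA.
Then V_GS = 4.04 V and V_DS = V_DD − I_D(R_D+R_S) = 16 − 2.63×2.18 = 10.3 V.
Saturation requires V_DS ≥ V_GS − V_t = 3.15 V; 10.3 ≥ 3.15 ✓.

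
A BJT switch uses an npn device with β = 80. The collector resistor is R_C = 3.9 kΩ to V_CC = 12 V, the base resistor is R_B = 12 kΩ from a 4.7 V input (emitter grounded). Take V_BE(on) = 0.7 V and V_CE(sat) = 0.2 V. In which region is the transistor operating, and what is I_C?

Assume active: I_B = (4.7 − 0.7)/12 = 0.333 mA, giving I_C = β·I_B = 26.7 mA.
But then V_CE = 12 − 26.7×3.9 = -92 V < V_CE(sat) = 0.2 V — impossible in the active region.
So the transistor is saturated. With V_CE = 0.2 V, I_C = (V_CC − 0.2)/R_C = 11.8/3.9 = 3.03 mA.
Check: β·I_B = 26.7 mA > I_C = 3.03 mA, confirming saturation.

saturation; I_C ≈ 3 mA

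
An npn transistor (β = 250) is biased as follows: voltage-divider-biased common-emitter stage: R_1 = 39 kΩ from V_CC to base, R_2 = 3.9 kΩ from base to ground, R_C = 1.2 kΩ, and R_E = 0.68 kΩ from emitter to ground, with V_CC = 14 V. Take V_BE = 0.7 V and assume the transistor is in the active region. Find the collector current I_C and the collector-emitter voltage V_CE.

Thevenize the base divider: V_Th = V_CC·R_2/(R_1+R_2) = 14×3.9/42.9 = 1.27 V, R_Th = R_1‖R_2 = 3.55 kΩ.
Base-emitter loop: V_Th = I_B·R_Th + V_BE + (β+1)I_B·R_E, so I_B = (1.27 − 0.7) / (3.55 + 251×0.68) = 0.00329 mA.
I_C = β·I_B = 250×0.00329 = 0.822 mA, and I_E = (β+1)I_B = 0.825 mA.
V_CE = V_CC − I_C·R_C − I_E·R_E = 14 − 0.822×1.2 − 0.825×0.68 = 12.5 V.
V_CE = 12.5 V > 0.2 V confirms active-region operation.

I_C ≈ 0.82 mA, V_CE ≈ 12 V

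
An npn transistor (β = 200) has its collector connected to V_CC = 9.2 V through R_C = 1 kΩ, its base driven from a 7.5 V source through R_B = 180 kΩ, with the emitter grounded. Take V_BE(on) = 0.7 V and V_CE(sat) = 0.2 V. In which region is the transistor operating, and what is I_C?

Assume active. Base-emitter loop: I_B = (V_BB − V_BE)/R_B = (7.5 − 0.7)/180 = 0.0378 mA.
I_C = β·I_B = 200×0.0378 = 7.56 mA.
V_CE = V_CC − I_C·R_C = 9.2 − 7.56×1 = 1.64 V > V_CE(sat), so the active-region assumption holds.

active; I_C ≈ 7.6 mA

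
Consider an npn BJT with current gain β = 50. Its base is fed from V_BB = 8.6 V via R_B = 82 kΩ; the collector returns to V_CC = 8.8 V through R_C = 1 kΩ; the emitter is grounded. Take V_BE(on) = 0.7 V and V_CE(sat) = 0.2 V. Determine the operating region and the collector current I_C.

Assume active. Base-emitter loop: I_B = (V_BB − V_BE)/R_B = (8.6 − 0.7)/82 = 0.0963 mA.
I_C = β·I_B = 50×0.0963 = 4.82 mA.
V_CE = V_CC − I_C·R_C = 8.8 − 4.82×1 = 3.98 V > V_CE(sat), so the active-region assumption holds.

active; I_C ≈ 4.8 mA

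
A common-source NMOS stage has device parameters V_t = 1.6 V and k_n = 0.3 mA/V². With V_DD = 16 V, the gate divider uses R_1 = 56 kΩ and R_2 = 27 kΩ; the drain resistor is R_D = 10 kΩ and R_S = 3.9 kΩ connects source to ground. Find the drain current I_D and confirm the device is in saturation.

I_D ≈ 0.47 mA

V_G = V_DD·R_2/(R_1+R_2) = 16×27/83 = 5.2 V.
Assume saturation: I_D = (k_n/2)(V_GS − V_t)² with V_GS = V_G − I_D·R_S = 5.2 − 3.9·I_D.
Substituting gives 2.28·I_D² − 5.22·I_D + 1.95 = 0, with roots I_D = 0.47 or 1.82 mA.
The root I_D = 1.82 mA gives V_GS = -1.88 V ≤ V_t, so take I_D = 0.47 mA.
Then V_GS = 3.37 V and V_DS = V_DD − I_D(R_D+R_S) = 16 − 0.47×13.9 = 9.46 V.
Saturation requires V_DS ≥ V_GS − V_t = 1.77 V; 9.46 ≥ 1.77 ✓.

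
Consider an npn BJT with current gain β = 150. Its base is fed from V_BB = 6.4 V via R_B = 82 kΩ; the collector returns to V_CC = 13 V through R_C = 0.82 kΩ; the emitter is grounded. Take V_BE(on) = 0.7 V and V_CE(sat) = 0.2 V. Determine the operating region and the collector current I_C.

Assume active. Base-emitter loop: I_B = (V_BB − V_BE)/R_B = (6.4 − 0.7)/82 = 0.0695 mA.
I_C = β·I_B = 150×0.0695 = 10.4 mA.
V_CE = V_CC − I_C·R_C = 13 − 10.4×0.82 = 4.45 V > V_CE(sat), so the active-region assumption holds.

active; I_C ≈ 10 mA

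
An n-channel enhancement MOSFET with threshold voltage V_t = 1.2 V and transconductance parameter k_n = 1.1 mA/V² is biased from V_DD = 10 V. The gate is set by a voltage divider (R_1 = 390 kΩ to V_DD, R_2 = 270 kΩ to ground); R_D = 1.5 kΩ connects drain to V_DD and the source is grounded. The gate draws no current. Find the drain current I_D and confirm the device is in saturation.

V_G = V_DD·R_2/(R_1+R_2) = 10×270/660 = 4.09 V. With the source grounded, V_GS = V_G = 4.09 V.
Assume saturation: I_D = (k_n/2)(V_GS − V_t)² = (1.1/2)×(4.09 − 1.2)² = 0.55×2.89² = 4.6 mA.
V_DS = V_DD − I_D·R_D = 10 − 4.6×1.5 = 3.11 V.
Saturation requires V_DS ≥ V_GS − V_t = 2.89 V; 3.11 ≥ 2.89 ✓.

I_D ≈ 4.6 mA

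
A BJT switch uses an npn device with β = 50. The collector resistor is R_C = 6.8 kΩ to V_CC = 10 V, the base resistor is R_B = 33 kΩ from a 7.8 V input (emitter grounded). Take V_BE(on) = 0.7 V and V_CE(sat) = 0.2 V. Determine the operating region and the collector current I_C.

saturation; I_C ≈ 1.4 mA

Assume active: I_B = (7.8 − 0.7)/33 = 0.215 mA, giving I_C = β·I_B = 10.8 mA.
But then V_CE = 10 − 10.8×6.8 = -63.2 V < V_CE(sat) = 0.2 V — impossible in the active region.
So the transistor is saturated. With V_CE = 0.2 V, I_C = (V_CC − 0.2)/R_C = 9.8/6.8 = 1.44 mA.
Check: β·I_B = 10.8 mA > I_C = 1.44 mA, confirming saturation.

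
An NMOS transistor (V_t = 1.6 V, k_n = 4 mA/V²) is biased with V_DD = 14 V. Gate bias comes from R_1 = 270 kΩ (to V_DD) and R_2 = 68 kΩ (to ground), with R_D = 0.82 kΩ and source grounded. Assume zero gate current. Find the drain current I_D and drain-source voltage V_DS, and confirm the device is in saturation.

V_G = V_DD·R_2/(R_1+R_2) = 14×68/338 = 2.82 V. With the source grounded, V_GS = V_G = 2.82 V.
Assume saturation: I_D = (k_n/2)(V_GS − V_t)² = (4/2)×(2.82 − 1.6)² = 2×1.22² = 2.96 mA.
V_DS = V_DD − I_D·R_D = 14 − 2.96×0.82 = 11.6 V.
Saturation requires V_DS ≥ V_GS − V_t = 1.22 V; 11.6 ≥ 1.22 ✓.

I_D ≈ 3 mA, V_DS ≈ 12 V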